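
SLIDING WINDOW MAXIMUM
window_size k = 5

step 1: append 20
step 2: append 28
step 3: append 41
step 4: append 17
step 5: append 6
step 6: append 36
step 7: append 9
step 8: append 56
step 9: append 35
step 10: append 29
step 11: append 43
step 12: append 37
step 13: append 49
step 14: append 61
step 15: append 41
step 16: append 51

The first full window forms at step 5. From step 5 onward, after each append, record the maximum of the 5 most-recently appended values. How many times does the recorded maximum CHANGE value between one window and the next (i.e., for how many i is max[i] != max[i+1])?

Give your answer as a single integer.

step 1: append 20 -> window=[20] (not full yet)
step 2: append 28 -> window=[20, 28] (not full yet)
step 3: append 41 -> window=[20, 28, 41] (not full yet)
step 4: append 17 -> window=[20, 28, 41, 17] (not full yet)
step 5: append 6 -> window=[20, 28, 41, 17, 6] -> max=41
step 6: append 36 -> window=[28, 41, 17, 6, 36] -> max=41
step 7: append 9 -> window=[41, 17, 6, 36, 9] -> max=41
step 8: append 56 -> window=[17, 6, 36, 9, 56] -> max=56
step 9: append 35 -> window=[6, 36, 9, 56, 35] -> max=56
step 10: append 29 -> window=[36, 9, 56, 35, 29] -> max=56
step 11: append 43 -> window=[9, 56, 35, 29, 43] -> max=56
step 12: append 37 -> window=[56, 35, 29, 43, 37] -> max=56
step 13: append 49 -> window=[35, 29, 43, 37, 49] -> max=49
step 14: append 61 -> window=[29, 43, 37, 49, 61] -> max=61
step 15: append 41 -> window=[43, 37, 49, 61, 41] -> max=61
step 16: append 51 -> window=[37, 49, 61, 41, 51] -> max=61
Recorded maximums: 41 41 41 56 56 56 56 56 49 61 61 61
Changes between consecutive maximums: 3

Answer: 3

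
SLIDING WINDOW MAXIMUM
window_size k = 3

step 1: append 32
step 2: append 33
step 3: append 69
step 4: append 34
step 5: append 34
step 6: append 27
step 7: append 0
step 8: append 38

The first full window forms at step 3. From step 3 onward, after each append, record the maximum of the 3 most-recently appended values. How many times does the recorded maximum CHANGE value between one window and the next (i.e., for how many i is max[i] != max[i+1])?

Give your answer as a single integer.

Answer: 2

Derivation:
step 1: append 32 -> window=[32] (not full yet)
step 2: append 33 -> window=[32, 33] (not full yet)
step 3: append 69 -> window=[32, 33, 69] -> max=69
step 4: append 34 -> window=[33, 69, 34] -> max=69
step 5: append 34 -> window=[69, 34, 34] -> max=69
step 6: append 27 -> window=[34, 34, 27] -> max=34
step 7: append 0 -> window=[34, 27, 0] -> max=34
step 8: append 38 -> window=[27, 0, 38] -> max=38
Recorded maximums: 69 69 69 34 34 38
Changes between consecutive maximums: 2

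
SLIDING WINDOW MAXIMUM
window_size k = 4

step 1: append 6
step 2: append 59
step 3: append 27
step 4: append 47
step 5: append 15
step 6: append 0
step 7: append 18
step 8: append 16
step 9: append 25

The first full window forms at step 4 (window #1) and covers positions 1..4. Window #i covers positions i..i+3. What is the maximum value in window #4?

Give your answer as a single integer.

Answer: 47

Derivation:
step 1: append 6 -> window=[6] (not full yet)
step 2: append 59 -> window=[6, 59] (not full yet)
step 3: append 27 -> window=[6, 59, 27] (not full yet)
step 4: append 47 -> window=[6, 59, 27, 47] -> max=59
step 5: append 15 -> window=[59, 27, 47, 15] -> max=59
step 6: append 0 -> window=[27, 47, 15, 0] -> max=47
step 7: append 18 -> window=[47, 15, 0, 18] -> max=47
Window #4 max = 47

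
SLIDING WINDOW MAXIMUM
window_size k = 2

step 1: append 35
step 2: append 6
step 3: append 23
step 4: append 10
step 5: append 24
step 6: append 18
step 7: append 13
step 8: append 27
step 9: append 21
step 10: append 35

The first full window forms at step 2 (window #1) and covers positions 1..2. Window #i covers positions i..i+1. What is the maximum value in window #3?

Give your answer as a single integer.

Answer: 23

Derivation:
step 1: append 35 -> window=[35] (not full yet)
step 2: append 6 -> window=[35, 6] -> max=35
step 3: append 23 -> window=[6, 23] -> max=23
step 4: append 10 -> window=[23, 10] -> max=23
Window #3 max = 23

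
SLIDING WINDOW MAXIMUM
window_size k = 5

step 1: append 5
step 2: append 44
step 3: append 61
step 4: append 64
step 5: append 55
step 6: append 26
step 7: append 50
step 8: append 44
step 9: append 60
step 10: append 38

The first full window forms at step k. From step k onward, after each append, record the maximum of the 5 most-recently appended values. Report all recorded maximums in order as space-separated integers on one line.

step 1: append 5 -> window=[5] (not full yet)
step 2: append 44 -> window=[5, 44] (not full yet)
step 3: append 61 -> window=[5, 44, 61] (not full yet)
step 4: append 64 -> window=[5, 44, 61, 64] (not full yet)
step 5: append 55 -> window=[5, 44, 61, 64, 55] -> max=64
step 6: append 26 -> window=[44, 61, 64, 55, 26] -> max=64
step 7: append 50 -> window=[61, 64, 55, 26, 50] -> max=64
step 8: append 44 -> window=[64, 55, 26, 50, 44] -> max=64
step 9: append 60 -> window=[55, 26, 50, 44, 60] -> max=60
step 10: append 38 -> window=[26, 50, 44, 60, 38] -> max=60

Answer: 64 64 64 64 60 60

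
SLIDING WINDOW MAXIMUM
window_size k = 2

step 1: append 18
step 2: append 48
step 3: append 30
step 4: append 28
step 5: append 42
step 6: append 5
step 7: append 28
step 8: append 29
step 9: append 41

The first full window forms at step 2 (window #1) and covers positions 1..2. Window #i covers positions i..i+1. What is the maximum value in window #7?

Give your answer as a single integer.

step 1: append 18 -> window=[18] (not full yet)
step 2: append 48 -> window=[18, 48] -> max=48
step 3: append 30 -> window=[48, 30] -> max=48
step 4: append 28 -> window=[30, 28] -> max=30
step 5: append 42 -> window=[28, 42] -> max=42
step 6: append 5 -> window=[42, 5] -> max=42
step 7: append 28 -> window=[5, 28] -> max=28
step 8: append 29 -> window=[28, 29] -> max=29
Window #7 max = 29

Answer: 29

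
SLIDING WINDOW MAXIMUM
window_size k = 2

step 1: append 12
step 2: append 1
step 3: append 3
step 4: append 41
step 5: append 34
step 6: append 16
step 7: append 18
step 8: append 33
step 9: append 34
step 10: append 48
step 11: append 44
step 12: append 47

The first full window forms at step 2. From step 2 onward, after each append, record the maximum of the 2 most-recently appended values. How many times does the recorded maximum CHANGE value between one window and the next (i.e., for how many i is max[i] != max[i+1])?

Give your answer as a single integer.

Answer: 8

Derivation:
step 1: append 12 -> window=[12] (not full yet)
step 2: append 1 -> window=[12, 1] -> max=12
step 3: append 3 -> window=[1, 3] -> max=3
step 4: append 41 -> window=[3, 41] -> max=41
step 5: append 34 -> window=[41, 34] -> max=41
step 6: append 16 -> window=[34, 16] -> max=34
step 7: append 18 -> window=[16, 18] -> max=18
step 8: append 33 -> window=[18, 33] -> max=33
step 9: append 34 -> window=[33, 34] -> max=34
step 10: append 48 -> window=[34, 48] -> max=48
step 11: append 44 -> window=[48, 44] -> max=48
step 12: append 47 -> window=[44, 47] -> max=47
Recorded maximums: 12 3 41 41 34 18 33 34 48 48 47
Changes between consecutive maximums: 8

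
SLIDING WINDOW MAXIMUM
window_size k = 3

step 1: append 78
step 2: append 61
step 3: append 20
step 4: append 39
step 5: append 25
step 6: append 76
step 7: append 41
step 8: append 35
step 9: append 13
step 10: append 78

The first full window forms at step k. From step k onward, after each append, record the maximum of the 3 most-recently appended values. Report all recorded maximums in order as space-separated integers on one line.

Answer: 78 61 39 76 76 76 41 78

Derivation:
step 1: append 78 -> window=[78] (not full yet)
step 2: append 61 -> window=[78, 61] (not full yet)
step 3: append 20 -> window=[78, 61, 20] -> max=78
step 4: append 39 -> window=[61, 20, 39] -> max=61
step 5: append 25 -> window=[20, 39, 25] -> max=39
step 6: append 76 -> window=[39, 25, 76] -> max=76
step 7: append 41 -> window=[25, 76, 41] -> max=76
step 8: append 35 -> window=[76, 41, 35] -> max=76
step 9: append 13 -> window=[41, 35, 13] -> max=41
step 10: append 78 -> window=[35, 13, 78] -> max=78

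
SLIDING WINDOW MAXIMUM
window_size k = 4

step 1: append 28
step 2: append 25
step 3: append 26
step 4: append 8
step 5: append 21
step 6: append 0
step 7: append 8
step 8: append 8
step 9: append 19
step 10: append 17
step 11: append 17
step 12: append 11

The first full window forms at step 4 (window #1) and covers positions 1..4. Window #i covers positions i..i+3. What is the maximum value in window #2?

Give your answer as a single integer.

Answer: 26

Derivation:
step 1: append 28 -> window=[28] (not full yet)
step 2: append 25 -> window=[28, 25] (not full yet)
step 3: append 26 -> window=[28, 25, 26] (not full yet)
step 4: append 8 -> window=[28, 25, 26, 8] -> max=28
step 5: append 21 -> window=[25, 26, 8, 21] -> max=26
Window #2 max = 26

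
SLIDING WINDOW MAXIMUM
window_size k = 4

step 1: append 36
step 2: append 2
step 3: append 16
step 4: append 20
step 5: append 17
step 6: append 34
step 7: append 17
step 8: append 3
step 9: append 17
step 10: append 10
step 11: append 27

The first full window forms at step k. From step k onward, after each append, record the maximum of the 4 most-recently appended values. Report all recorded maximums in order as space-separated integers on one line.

Answer: 36 20 34 34 34 34 17 27

Derivation:
step 1: append 36 -> window=[36] (not full yet)
step 2: append 2 -> window=[36, 2] (not full yet)
step 3: append 16 -> window=[36, 2, 16] (not full yet)
step 4: append 20 -> window=[36, 2, 16, 20] -> max=36
step 5: append 17 -> window=[2, 16, 20, 17] -> max=20
step 6: append 34 -> window=[16, 20, 17, 34] -> max=34
step 7: append 17 -> window=[20, 17, 34, 17] -> max=34
step 8: append 3 -> window=[17, 34, 17, 3] -> max=34
step 9: append 17 -> window=[34, 17, 3, 17] -> max=34
step 10: append 10 -> window=[17, 3, 17, 10] -> max=17
step 11: append 27 -> window=[3, 17, 10, 27] -> max=27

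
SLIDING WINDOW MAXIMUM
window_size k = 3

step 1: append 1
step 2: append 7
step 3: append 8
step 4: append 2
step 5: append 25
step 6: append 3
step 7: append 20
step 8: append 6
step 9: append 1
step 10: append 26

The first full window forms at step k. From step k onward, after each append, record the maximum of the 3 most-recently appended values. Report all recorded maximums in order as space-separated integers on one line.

step 1: append 1 -> window=[1] (not full yet)
step 2: append 7 -> window=[1, 7] (not full yet)
step 3: append 8 -> window=[1, 7, 8] -> max=8
step 4: append 2 -> window=[7, 8, 2] -> max=8
step 5: append 25 -> window=[8, 2, 25] -> max=25
step 6: append 3 -> window=[2, 25, 3] -> max=25
step 7: append 20 -> window=[25, 3, 20] -> max=25
step 8: append 6 -> window=[3, 20, 6] -> max=20
step 9: append 1 -> window=[20, 6, 1] -> max=20
step 10: append 26 -> window=[6, 1, 26] -> max=26

Answer: 8 8 25 25 25 20 20 26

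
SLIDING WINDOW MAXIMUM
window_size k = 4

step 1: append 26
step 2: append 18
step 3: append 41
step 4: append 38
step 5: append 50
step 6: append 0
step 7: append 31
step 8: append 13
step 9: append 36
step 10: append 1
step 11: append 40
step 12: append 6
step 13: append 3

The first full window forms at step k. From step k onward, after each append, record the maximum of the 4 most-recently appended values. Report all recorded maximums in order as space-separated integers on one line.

step 1: append 26 -> window=[26] (not full yet)
step 2: append 18 -> window=[26, 18] (not full yet)
step 3: append 41 -> window=[26, 18, 41] (not full yet)
step 4: append 38 -> window=[26, 18, 41, 38] -> max=41
step 5: append 50 -> window=[18, 41, 38, 50] -> max=50
step 6: append 0 -> window=[41, 38, 50, 0] -> max=50
step 7: append 31 -> window=[38, 50, 0, 31] -> max=50
step 8: append 13 -> window=[50, 0, 31, 13] -> max=50
step 9: append 36 -> window=[0, 31, 13, 36] -> max=36
step 10: append 1 -> window=[31, 13, 36, 1] -> max=36
step 11: append 40 -> window=[13, 36, 1, 40] -> max=40
step 12: append 6 -> window=[36, 1, 40, 6] -> max=40
step 13: append 3 -> window=[1, 40, 6, 3] -> max=40

Answer: 41 50 50 50 50 36 36 40 40 40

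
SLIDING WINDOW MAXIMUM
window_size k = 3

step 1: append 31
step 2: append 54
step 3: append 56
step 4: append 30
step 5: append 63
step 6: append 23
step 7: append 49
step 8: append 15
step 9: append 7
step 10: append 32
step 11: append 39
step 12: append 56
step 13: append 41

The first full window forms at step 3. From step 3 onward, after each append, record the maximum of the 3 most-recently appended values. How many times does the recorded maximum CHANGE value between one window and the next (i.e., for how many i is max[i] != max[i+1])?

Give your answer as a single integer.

Answer: 5

Derivation:
step 1: append 31 -> window=[31] (not full yet)
step 2: append 54 -> window=[31, 54] (not full yet)
step 3: append 56 -> window=[31, 54, 56] -> max=56
step 4: append 30 -> window=[54, 56, 30] -> max=56
step 5: append 63 -> window=[56, 30, 63] -> max=63
step 6: append 23 -> window=[30, 63, 23] -> max=63
step 7: append 49 -> window=[63, 23, 49] -> max=63
step 8: append 15 -> window=[23, 49, 15] -> max=49
step 9: append 7 -> window=[49, 15, 7] -> max=49
step 10: append 32 -> window=[15, 7, 32] -> max=32
step 11: append 39 -> window=[7, 32, 39] -> max=39
step 12: append 56 -> window=[32, 39, 56] -> max=56
step 13: append 41 -> window=[39, 56, 41] -> max=56
Recorded maximums: 56 56 63 63 63 49 49 32 39 56 56
Changes between consecutive maximums: 5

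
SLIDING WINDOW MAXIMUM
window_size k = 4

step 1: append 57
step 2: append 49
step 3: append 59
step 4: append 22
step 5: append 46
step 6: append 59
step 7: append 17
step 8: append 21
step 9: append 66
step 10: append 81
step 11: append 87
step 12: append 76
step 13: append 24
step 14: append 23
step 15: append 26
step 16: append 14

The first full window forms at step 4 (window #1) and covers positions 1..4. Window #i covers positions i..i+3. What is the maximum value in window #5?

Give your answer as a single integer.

step 1: append 57 -> window=[57] (not full yet)
step 2: append 49 -> window=[57, 49] (not full yet)
step 3: append 59 -> window=[57, 49, 59] (not full yet)
step 4: append 22 -> window=[57, 49, 59, 22] -> max=59
step 5: append 46 -> window=[49, 59, 22, 46] -> max=59
step 6: append 59 -> window=[59, 22, 46, 59] -> max=59
step 7: append 17 -> window=[22, 46, 59, 17] -> max=59
step 8: append 21 -> window=[46, 59, 17, 21] -> max=59
Window #5 max = 59

Answer: 59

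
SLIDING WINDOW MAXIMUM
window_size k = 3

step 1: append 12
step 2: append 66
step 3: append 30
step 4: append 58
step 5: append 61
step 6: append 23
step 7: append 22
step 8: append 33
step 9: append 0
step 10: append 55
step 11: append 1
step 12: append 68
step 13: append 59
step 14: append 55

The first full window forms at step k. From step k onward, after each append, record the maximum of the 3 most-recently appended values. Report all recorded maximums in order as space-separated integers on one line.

Answer: 66 66 61 61 61 33 33 55 55 68 68 68

Derivation:
step 1: append 12 -> window=[12] (not full yet)
step 2: append 66 -> window=[12, 66] (not full yet)
step 3: append 30 -> window=[12, 66, 30] -> max=66
step 4: append 58 -> window=[66, 30, 58] -> max=66
step 5: append 61 -> window=[30, 58, 61] -> max=61
step 6: append 23 -> window=[58, 61, 23] -> max=61
step 7: append 22 -> window=[61, 23, 22] -> max=61
step 8: append 33 -> window=[23, 22, 33] -> max=33
step 9: append 0 -> window=[22, 33, 0] -> max=33
step 10: append 55 -> window=[33, 0, 55] -> max=55
step 11: append 1 -> window=[0, 55, 1] -> max=55
step 12: append 68 -> window=[55, 1, 68] -> max=68
step 13: append 59 -> window=[1, 68, 59] -> max=68
step 14: append 55 -> window=[68, 59, 55] -> max=68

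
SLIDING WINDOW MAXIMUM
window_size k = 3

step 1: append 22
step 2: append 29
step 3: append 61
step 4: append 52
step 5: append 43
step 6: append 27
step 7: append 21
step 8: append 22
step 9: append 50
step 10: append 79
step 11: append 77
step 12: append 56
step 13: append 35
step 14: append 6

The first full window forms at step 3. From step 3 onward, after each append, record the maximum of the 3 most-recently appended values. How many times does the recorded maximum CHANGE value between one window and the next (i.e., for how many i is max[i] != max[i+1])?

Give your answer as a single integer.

step 1: append 22 -> window=[22] (not full yet)
step 2: append 29 -> window=[22, 29] (not full yet)
step 3: append 61 -> window=[22, 29, 61] -> max=61
step 4: append 52 -> window=[29, 61, 52] -> max=61
step 5: append 43 -> window=[61, 52, 43] -> max=61
step 6: append 27 -> window=[52, 43, 27] -> max=52
step 7: append 21 -> window=[43, 27, 21] -> max=43
step 8: append 22 -> window=[27, 21, 22] -> max=27
step 9: append 50 -> window=[21, 22, 50] -> max=50
step 10: append 79 -> window=[22, 50, 79] -> max=79
step 11: append 77 -> window=[50, 79, 77] -> max=79
step 12: append 56 -> window=[79, 77, 56] -> max=79
step 13: append 35 -> window=[77, 56, 35] -> max=77
step 14: append 6 -> window=[56, 35, 6] -> max=56
Recorded maximums: 61 61 61 52 43 27 50 79 79 79 77 56
Changes between consecutive maximums: 7

Answer: 7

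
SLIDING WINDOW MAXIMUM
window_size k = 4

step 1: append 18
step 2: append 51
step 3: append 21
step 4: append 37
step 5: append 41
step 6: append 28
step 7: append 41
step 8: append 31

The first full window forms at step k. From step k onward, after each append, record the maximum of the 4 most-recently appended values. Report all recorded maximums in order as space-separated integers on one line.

step 1: append 18 -> window=[18] (not full yet)
step 2: append 51 -> window=[18, 51] (not full yet)
step 3: append 21 -> window=[18, 51, 21] (not full yet)
step 4: append 37 -> window=[18, 51, 21, 37] -> max=51
step 5: append 41 -> window=[51, 21, 37, 41] -> max=51
step 6: append 28 -> window=[21, 37, 41, 28] -> max=41
step 7: append 41 -> window=[37, 41, 28, 41] -> max=41
step 8: append 31 -> window=[41, 28, 41, 31] -> max=41

Answer: 51 51 41 41 41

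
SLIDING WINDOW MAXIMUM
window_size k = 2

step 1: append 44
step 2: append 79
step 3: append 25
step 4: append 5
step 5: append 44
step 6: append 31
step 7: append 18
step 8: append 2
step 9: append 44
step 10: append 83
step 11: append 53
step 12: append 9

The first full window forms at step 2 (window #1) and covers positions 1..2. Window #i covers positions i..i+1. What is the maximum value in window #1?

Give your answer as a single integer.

Answer: 79

Derivation:
step 1: append 44 -> window=[44] (not full yet)
step 2: append 79 -> window=[44, 79] -> max=79
Window #1 max = 79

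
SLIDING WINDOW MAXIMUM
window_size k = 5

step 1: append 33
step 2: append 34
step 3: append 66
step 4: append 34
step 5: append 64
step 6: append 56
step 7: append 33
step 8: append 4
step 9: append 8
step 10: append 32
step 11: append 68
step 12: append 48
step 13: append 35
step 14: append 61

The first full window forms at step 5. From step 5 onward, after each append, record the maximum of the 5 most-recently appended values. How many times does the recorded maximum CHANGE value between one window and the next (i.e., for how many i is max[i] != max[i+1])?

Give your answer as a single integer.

step 1: append 33 -> window=[33] (not full yet)
step 2: append 34 -> window=[33, 34] (not full yet)
step 3: append 66 -> window=[33, 34, 66] (not full yet)
step 4: append 34 -> window=[33, 34, 66, 34] (not full yet)
step 5: append 64 -> window=[33, 34, 66, 34, 64] -> max=66
step 6: append 56 -> window=[34, 66, 34, 64, 56] -> max=66
step 7: append 33 -> window=[66, 34, 64, 56, 33] -> max=66
step 8: append 4 -> window=[34, 64, 56, 33, 4] -> max=64
step 9: append 8 -> window=[64, 56, 33, 4, 8] -> max=64
step 10: append 32 -> window=[56, 33, 4, 8, 32] -> max=56
step 11: append 68 -> window=[33, 4, 8, 32, 68] -> max=68
step 12: append 48 -> window=[4, 8, 32, 68, 48] -> max=68
step 13: append 35 -> window=[8, 32, 68, 48, 35] -> max=68
step 14: append 61 -> window=[32, 68, 48, 35, 61] -> max=68
Recorded maximums: 66 66 66 64 64 56 68 68 68 68
Changes between consecutive maximums: 3

Answer: 3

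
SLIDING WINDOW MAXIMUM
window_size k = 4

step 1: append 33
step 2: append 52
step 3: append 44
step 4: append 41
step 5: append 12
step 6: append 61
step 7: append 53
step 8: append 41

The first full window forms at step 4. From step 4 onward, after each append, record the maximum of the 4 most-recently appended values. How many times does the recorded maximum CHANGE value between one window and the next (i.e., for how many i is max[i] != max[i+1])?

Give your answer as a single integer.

step 1: append 33 -> window=[33] (not full yet)
step 2: append 52 -> window=[33, 52] (not full yet)
step 3: append 44 -> window=[33, 52, 44] (not full yet)
step 4: append 41 -> window=[33, 52, 44, 41] -> max=52
step 5: append 12 -> window=[52, 44, 41, 12] -> max=52
step 6: append 61 -> window=[44, 41, 12, 61] -> max=61
step 7: append 53 -> window=[41, 12, 61, 53] -> max=61
step 8: append 41 -> window=[12, 61, 53, 41] -> max=61
Recorded maximums: 52 52 61 61 61
Changes between consecutive maximums: 1

Answer: 1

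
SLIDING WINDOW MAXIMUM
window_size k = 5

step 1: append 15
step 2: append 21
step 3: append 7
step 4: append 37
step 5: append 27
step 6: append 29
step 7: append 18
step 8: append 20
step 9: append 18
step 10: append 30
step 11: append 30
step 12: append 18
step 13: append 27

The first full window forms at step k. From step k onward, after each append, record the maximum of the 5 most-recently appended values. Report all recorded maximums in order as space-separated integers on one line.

step 1: append 15 -> window=[15] (not full yet)
step 2: append 21 -> window=[15, 21] (not full yet)
step 3: append 7 -> window=[15, 21, 7] (not full yet)
step 4: append 37 -> window=[15, 21, 7, 37] (not full yet)
step 5: append 27 -> window=[15, 21, 7, 37, 27] -> max=37
step 6: append 29 -> window=[21, 7, 37, 27, 29] -> max=37
step 7: append 18 -> window=[7, 37, 27, 29, 18] -> max=37
step 8: append 20 -> window=[37, 27, 29, 18, 20] -> max=37
step 9: append 18 -> window=[27, 29, 18, 20, 18] -> max=29
step 10: append 30 -> window=[29, 18, 20, 18, 30] -> max=30
step 11: append 30 -> window=[18, 20, 18, 30, 30] -> max=30
step 12: append 18 -> window=[20, 18, 30, 30, 18] -> max=30
step 13: append 27 -> window=[18, 30, 30, 18, 27] -> max=30

Answer: 37 37 37 37 29 30 30 30 30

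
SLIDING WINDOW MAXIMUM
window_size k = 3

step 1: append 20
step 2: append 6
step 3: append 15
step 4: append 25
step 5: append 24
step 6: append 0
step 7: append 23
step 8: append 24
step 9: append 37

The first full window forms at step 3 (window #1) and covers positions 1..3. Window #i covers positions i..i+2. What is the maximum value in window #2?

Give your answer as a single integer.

Answer: 25

Derivation:
step 1: append 20 -> window=[20] (not full yet)
step 2: append 6 -> window=[20, 6] (not full yet)
step 3: append 15 -> window=[20, 6, 15] -> max=20
step 4: append 25 -> window=[6, 15, 25] -> max=25
Window #2 max = 25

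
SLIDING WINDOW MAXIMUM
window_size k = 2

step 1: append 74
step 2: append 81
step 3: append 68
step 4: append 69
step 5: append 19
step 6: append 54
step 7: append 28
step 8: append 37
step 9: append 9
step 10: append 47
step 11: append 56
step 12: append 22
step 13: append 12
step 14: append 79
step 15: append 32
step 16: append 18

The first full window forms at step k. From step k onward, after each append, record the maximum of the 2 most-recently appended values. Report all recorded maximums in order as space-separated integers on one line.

Answer: 81 81 69 69 54 54 37 37 47 56 56 22 79 79 32

Derivation:
step 1: append 74 -> window=[74] (not full yet)
step 2: append 81 -> window=[74, 81] -> max=81
step 3: append 68 -> window=[81, 68] -> max=81
step 4: append 69 -> window=[68, 69] -> max=69
step 5: append 19 -> window=[69, 19] -> max=69
step 6: append 54 -> window=[19, 54] -> max=54
step 7: append 28 -> window=[54, 28] -> max=54
step 8: append 37 -> window=[28, 37] -> max=37
step 9: append 9 -> window=[37, 9] -> max=37
step 10: append 47 -> window=[9, 47] -> max=47
step 11: append 56 -> window=[47, 56] -> max=56
step 12: append 22 -> window=[56, 22] -> max=56
step 13: append 12 -> window=[22, 12] -> max=22
step 14: append 79 -> window=[12, 79] -> max=79
step 15: append 32 -> window=[79, 32] -> max=79
step 16: append 18 -> window=[32, 18] -> max=32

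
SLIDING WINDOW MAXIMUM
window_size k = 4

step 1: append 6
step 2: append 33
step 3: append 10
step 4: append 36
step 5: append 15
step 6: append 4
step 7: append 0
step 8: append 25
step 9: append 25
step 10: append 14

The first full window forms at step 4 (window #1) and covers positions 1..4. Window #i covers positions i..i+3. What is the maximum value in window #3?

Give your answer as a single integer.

Answer: 36

Derivation:
step 1: append 6 -> window=[6] (not full yet)
step 2: append 33 -> window=[6, 33] (not full yet)
step 3: append 10 -> window=[6, 33, 10] (not full yet)
step 4: append 36 -> window=[6, 33, 10, 36] -> max=36
step 5: append 15 -> window=[33, 10, 36, 15] -> max=36
step 6: append 4 -> window=[10, 36, 15, 4] -> max=36
Window #3 max = 36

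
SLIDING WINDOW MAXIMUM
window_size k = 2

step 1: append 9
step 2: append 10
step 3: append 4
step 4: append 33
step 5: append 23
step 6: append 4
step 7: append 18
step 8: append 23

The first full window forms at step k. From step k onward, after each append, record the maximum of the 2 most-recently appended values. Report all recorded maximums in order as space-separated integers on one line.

step 1: append 9 -> window=[9] (not full yet)
step 2: append 10 -> window=[9, 10] -> max=10
step 3: append 4 -> window=[10, 4] -> max=10
step 4: append 33 -> window=[4, 33] -> max=33
step 5: append 23 -> window=[33, 23] -> max=33
step 6: append 4 -> window=[23, 4] -> max=23
step 7: append 18 -> window=[4, 18] -> max=18
step 8: append 23 -> window=[18, 23] -> max=23

Answer: 10 10 33 33 23 18 23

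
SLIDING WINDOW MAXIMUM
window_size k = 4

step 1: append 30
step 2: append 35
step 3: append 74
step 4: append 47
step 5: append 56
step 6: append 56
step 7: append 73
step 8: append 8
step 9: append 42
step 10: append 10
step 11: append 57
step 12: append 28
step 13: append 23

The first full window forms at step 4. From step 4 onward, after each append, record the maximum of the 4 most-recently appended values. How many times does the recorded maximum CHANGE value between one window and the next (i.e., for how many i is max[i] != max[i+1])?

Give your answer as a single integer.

Answer: 2

Derivation:
step 1: append 30 -> window=[30] (not full yet)
step 2: append 35 -> window=[30, 35] (not full yet)
step 3: append 74 -> window=[30, 35, 74] (not full yet)
step 4: append 47 -> window=[30, 35, 74, 47] -> max=74
step 5: append 56 -> window=[35, 74, 47, 56] -> max=74
step 6: append 56 -> window=[74, 47, 56, 56] -> max=74
step 7: append 73 -> window=[47, 56, 56, 73] -> max=73
step 8: append 8 -> window=[56, 56, 73, 8] -> max=73
step 9: append 42 -> window=[56, 73, 8, 42] -> max=73
step 10: append 10 -> window=[73, 8, 42, 10] -> max=73
step 11: append 57 -> window=[8, 42, 10, 57] -> max=57
step 12: append 28 -> window=[42, 10, 57, 28] -> max=57
step 13: append 23 -> window=[10, 57, 28, 23] -> max=57
Recorded maximums: 74 74 74 73 73 73 73 57 57 57
Changes between consecutive maximums: 2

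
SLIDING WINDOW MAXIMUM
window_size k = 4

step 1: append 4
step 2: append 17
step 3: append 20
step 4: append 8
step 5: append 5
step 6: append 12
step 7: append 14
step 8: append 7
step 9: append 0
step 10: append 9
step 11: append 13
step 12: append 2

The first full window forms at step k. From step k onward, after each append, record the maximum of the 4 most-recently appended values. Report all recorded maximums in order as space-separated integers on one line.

step 1: append 4 -> window=[4] (not full yet)
step 2: append 17 -> window=[4, 17] (not full yet)
step 3: append 20 -> window=[4, 17, 20] (not full yet)
step 4: append 8 -> window=[4, 17, 20, 8] -> max=20
step 5: append 5 -> window=[17, 20, 8, 5] -> max=20
step 6: append 12 -> window=[20, 8, 5, 12] -> max=20
step 7: append 14 -> window=[8, 5, 12, 14] -> max=14
step 8: append 7 -> window=[5, 12, 14, 7] -> max=14
step 9: append 0 -> window=[12, 14, 7, 0] -> max=14
step 10: append 9 -> window=[14, 7, 0, 9] -> max=14
step 11: append 13 -> window=[7, 0, 9, 13] -> max=13
step 12: append 2 -> window=[0, 9, 13, 2] -> max=13

Answer: 20 20 20 14 14 14 14 13 13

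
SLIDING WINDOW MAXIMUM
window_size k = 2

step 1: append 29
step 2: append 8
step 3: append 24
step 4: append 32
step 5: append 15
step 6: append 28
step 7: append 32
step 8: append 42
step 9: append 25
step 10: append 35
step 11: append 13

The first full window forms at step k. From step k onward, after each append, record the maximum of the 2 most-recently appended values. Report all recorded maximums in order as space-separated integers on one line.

Answer: 29 24 32 32 28 32 42 42 35 35

Derivation:
step 1: append 29 -> window=[29] (not full yet)
step 2: append 8 -> window=[29, 8] -> max=29
step 3: append 24 -> window=[8, 24] -> max=24
step 4: append 32 -> window=[24, 32] -> max=32
step 5: append 15 -> window=[32, 15] -> max=32
step 6: append 28 -> window=[15, 28] -> max=28
step 7: append 32 -> window=[28, 32] -> max=32
step 8: append 42 -> window=[32, 42] -> max=42
step 9: append 25 -> window=[42, 25] -> max=42
step 10: append 35 -> window=[25, 35] -> max=35
step 11: append 13 -> window=[35, 13] -> max=35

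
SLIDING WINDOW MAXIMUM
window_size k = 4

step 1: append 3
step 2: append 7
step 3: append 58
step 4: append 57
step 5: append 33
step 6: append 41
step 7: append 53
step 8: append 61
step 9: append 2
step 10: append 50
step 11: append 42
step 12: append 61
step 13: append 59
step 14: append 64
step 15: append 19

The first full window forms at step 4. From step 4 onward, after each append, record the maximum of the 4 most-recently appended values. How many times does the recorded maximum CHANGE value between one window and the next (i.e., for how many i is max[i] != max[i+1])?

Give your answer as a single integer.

step 1: append 3 -> window=[3] (not full yet)
step 2: append 7 -> window=[3, 7] (not full yet)
step 3: append 58 -> window=[3, 7, 58] (not full yet)
step 4: append 57 -> window=[3, 7, 58, 57] -> max=58
step 5: append 33 -> window=[7, 58, 57, 33] -> max=58
step 6: append 41 -> window=[58, 57, 33, 41] -> max=58
step 7: append 53 -> window=[57, 33, 41, 53] -> max=57
step 8: append 61 -> window=[33, 41, 53, 61] -> max=61
step 9: append 2 -> window=[41, 53, 61, 2] -> max=61
step 10: append 50 -> window=[53, 61, 2, 50] -> max=61
step 11: append 42 -> window=[61, 2, 50, 42] -> max=61
step 12: append 61 -> window=[2, 50, 42, 61] -> max=61
step 13: append 59 -> window=[50, 42, 61, 59] -> max=61
step 14: append 64 -> window=[42, 61, 59, 64] -> max=64
step 15: append 19 -> window=[61, 59, 64, 19] -> max=64
Recorded maximums: 58 58 58 57 61 61 61 61 61 61 64 64
Changes between consecutive maximums: 3

Answer: 3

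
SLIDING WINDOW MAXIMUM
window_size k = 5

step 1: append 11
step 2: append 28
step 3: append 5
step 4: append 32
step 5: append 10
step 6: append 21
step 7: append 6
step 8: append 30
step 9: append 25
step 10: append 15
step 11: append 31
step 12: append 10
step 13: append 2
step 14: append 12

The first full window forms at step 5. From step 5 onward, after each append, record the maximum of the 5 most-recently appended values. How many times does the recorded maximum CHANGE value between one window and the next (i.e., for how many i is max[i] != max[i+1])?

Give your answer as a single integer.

step 1: append 11 -> window=[11] (not full yet)
step 2: append 28 -> window=[11, 28] (not full yet)
step 3: append 5 -> window=[11, 28, 5] (not full yet)
step 4: append 32 -> window=[11, 28, 5, 32] (not full yet)
step 5: append 10 -> window=[11, 28, 5, 32, 10] -> max=32
step 6: append 21 -> window=[28, 5, 32, 10, 21] -> max=32
step 7: append 6 -> window=[5, 32, 10, 21, 6] -> max=32
step 8: append 30 -> window=[32, 10, 21, 6, 30] -> max=32
step 9: append 25 -> window=[10, 21, 6, 30, 25] -> max=30
step 10: append 15 -> window=[21, 6, 30, 25, 15] -> max=30
step 11: append 31 -> window=[6, 30, 25, 15, 31] -> max=31
step 12: append 10 -> window=[30, 25, 15, 31, 10] -> max=31
step 13: append 2 -> window=[25, 15, 31, 10, 2] -> max=31
step 14: append 12 -> window=[15, 31, 10, 2, 12] -> max=31
Recorded maximums: 32 32 32 32 30 30 31 31 31 31
Changes between consecutive maximums: 2

Answer: 2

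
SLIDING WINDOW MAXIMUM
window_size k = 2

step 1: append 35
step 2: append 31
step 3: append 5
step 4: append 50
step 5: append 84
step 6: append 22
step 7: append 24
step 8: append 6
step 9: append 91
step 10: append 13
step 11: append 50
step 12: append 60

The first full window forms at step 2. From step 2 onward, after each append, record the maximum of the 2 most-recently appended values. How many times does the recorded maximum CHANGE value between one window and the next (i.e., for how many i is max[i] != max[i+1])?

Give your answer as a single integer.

step 1: append 35 -> window=[35] (not full yet)
step 2: append 31 -> window=[35, 31] -> max=35
step 3: append 5 -> window=[31, 5] -> max=31
step 4: append 50 -> window=[5, 50] -> max=50
step 5: append 84 -> window=[50, 84] -> max=84
step 6: append 22 -> window=[84, 22] -> max=84
step 7: append 24 -> window=[22, 24] -> max=24
step 8: append 6 -> window=[24, 6] -> max=24
step 9: append 91 -> window=[6, 91] -> max=91
step 10: append 13 -> window=[91, 13] -> max=91
step 11: append 50 -> window=[13, 50] -> max=50
step 12: append 60 -> window=[50, 60] -> max=60
Recorded maximums: 35 31 50 84 84 24 24 91 91 50 60
Changes between consecutive maximums: 7

Answer: 7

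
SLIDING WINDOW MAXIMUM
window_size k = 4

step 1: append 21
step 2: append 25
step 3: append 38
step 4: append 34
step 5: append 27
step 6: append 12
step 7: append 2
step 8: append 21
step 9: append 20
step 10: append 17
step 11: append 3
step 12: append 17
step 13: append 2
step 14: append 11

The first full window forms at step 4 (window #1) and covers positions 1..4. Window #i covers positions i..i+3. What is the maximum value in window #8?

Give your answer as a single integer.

Answer: 21

Derivation:
step 1: append 21 -> window=[21] (not full yet)
step 2: append 25 -> window=[21, 25] (not full yet)
step 3: append 38 -> window=[21, 25, 38] (not full yet)
step 4: append 34 -> window=[21, 25, 38, 34] -> max=38
step 5: append 27 -> window=[25, 38, 34, 27] -> max=38
step 6: append 12 -> window=[38, 34, 27, 12] -> max=38
step 7: append 2 -> window=[34, 27, 12, 2] -> max=34
step 8: append 21 -> window=[27, 12, 2, 21] -> max=27
step 9: append 20 -> window=[12, 2, 21, 20] -> max=21
step 10: append 17 -> window=[2, 21, 20, 17] -> max=21
step 11: append 3 -> window=[21, 20, 17, 3] -> max=21
Window #8 max = 21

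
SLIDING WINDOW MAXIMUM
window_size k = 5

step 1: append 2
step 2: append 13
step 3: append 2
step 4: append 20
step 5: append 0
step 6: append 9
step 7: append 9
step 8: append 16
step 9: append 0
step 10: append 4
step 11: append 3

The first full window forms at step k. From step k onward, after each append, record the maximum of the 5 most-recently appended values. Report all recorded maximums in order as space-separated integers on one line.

step 1: append 2 -> window=[2] (not full yet)
step 2: append 13 -> window=[2, 13] (not full yet)
step 3: append 2 -> window=[2, 13, 2] (not full yet)
step 4: append 20 -> window=[2, 13, 2, 20] (not full yet)
step 5: append 0 -> window=[2, 13, 2, 20, 0] -> max=20
step 6: append 9 -> window=[13, 2, 20, 0, 9] -> max=20
step 7: append 9 -> window=[2, 20, 0, 9, 9] -> max=20
step 8: append 16 -> window=[20, 0, 9, 9, 16] -> max=20
step 9: append 0 -> window=[0, 9, 9, 16, 0] -> max=16
step 10: append 4 -> window=[9, 9, 16, 0, 4] -> max=16
step 11: append 3 -> window=[9, 16, 0, 4, 3] -> max=16

Answer: 20 20 20 20 16 16 16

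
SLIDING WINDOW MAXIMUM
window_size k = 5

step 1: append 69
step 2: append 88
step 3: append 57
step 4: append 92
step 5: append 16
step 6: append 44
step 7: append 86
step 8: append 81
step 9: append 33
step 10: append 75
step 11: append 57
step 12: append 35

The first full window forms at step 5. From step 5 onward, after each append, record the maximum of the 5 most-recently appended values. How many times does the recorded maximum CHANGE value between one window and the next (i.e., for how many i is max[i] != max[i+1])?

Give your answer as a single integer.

step 1: append 69 -> window=[69] (not full yet)
step 2: append 88 -> window=[69, 88] (not full yet)
step 3: append 57 -> window=[69, 88, 57] (not full yet)
step 4: append 92 -> window=[69, 88, 57, 92] (not full yet)
step 5: append 16 -> window=[69, 88, 57, 92, 16] -> max=92
step 6: append 44 -> window=[88, 57, 92, 16, 44] -> max=92
step 7: append 86 -> window=[57, 92, 16, 44, 86] -> max=92
step 8: append 81 -> window=[92, 16, 44, 86, 81] -> max=92
step 9: append 33 -> window=[16, 44, 86, 81, 33] -> max=86
step 10: append 75 -> window=[44, 86, 81, 33, 75] -> max=86
step 11: append 57 -> window=[86, 81, 33, 75, 57] -> max=86
step 12: append 35 -> window=[81, 33, 75, 57, 35] -> max=81
Recorded maximums: 92 92 92 92 86 86 86 81
Changes between consecutive maximums: 2

Answer: 2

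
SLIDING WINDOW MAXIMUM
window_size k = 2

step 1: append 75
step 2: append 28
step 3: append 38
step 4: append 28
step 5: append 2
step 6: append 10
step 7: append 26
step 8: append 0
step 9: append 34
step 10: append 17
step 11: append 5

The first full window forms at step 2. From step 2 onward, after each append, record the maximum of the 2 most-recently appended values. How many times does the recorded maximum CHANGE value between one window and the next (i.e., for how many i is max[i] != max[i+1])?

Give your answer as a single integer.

Answer: 6

Derivation:
step 1: append 75 -> window=[75] (not full yet)
step 2: append 28 -> window=[75, 28] -> max=75
step 3: append 38 -> window=[28, 38] -> max=38
step 4: append 28 -> window=[38, 28] -> max=38
step 5: append 2 -> window=[28, 2] -> max=28
step 6: append 10 -> window=[2, 10] -> max=10
step 7: append 26 -> window=[10, 26] -> max=26
step 8: append 0 -> window=[26, 0] -> max=26
step 9: append 34 -> window=[0, 34] -> max=34
step 10: append 17 -> window=[34, 17] -> max=34
step 11: append 5 -> window=[17, 5] -> max=17
Recorded maximums: 75 38 38 28 10 26 26 34 34 17
Changes between consecutive maximums: 6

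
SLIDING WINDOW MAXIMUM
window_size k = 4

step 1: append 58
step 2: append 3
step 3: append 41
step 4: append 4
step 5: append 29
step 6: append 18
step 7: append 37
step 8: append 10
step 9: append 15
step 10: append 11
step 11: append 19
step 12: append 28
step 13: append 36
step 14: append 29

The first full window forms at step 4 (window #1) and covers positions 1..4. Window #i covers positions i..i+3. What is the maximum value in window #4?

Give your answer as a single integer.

Answer: 37

Derivation:
step 1: append 58 -> window=[58] (not full yet)
step 2: append 3 -> window=[58, 3] (not full yet)
step 3: append 41 -> window=[58, 3, 41] (not full yet)
step 4: append 4 -> window=[58, 3, 41, 4] -> max=58
step 5: append 29 -> window=[3, 41, 4, 29] -> max=41
step 6: append 18 -> window=[41, 4, 29, 18] -> max=41
step 7: append 37 -> window=[4, 29, 18, 37] -> max=37
Window #4 max = 37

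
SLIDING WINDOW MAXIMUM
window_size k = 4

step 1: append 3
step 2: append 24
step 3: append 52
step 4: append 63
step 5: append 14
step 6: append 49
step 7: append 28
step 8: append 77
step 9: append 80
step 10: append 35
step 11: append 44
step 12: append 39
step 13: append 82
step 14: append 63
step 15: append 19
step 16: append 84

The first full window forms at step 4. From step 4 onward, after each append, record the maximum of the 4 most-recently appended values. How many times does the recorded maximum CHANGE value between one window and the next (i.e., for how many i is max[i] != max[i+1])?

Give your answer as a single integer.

step 1: append 3 -> window=[3] (not full yet)
step 2: append 24 -> window=[3, 24] (not full yet)
step 3: append 52 -> window=[3, 24, 52] (not full yet)
step 4: append 63 -> window=[3, 24, 52, 63] -> max=63
step 5: append 14 -> window=[24, 52, 63, 14] -> max=63
step 6: append 49 -> window=[52, 63, 14, 49] -> max=63
step 7: append 28 -> window=[63, 14, 49, 28] -> max=63
step 8: append 77 -> window=[14, 49, 28, 77] -> max=77
step 9: append 80 -> window=[49, 28, 77, 80] -> max=80
step 10: append 35 -> window=[28, 77, 80, 35] -> max=80
step 11: append 44 -> window=[77, 80, 35, 44] -> max=80
step 12: append 39 -> window=[80, 35, 44, 39] -> max=80
step 13: append 82 -> window=[35, 44, 39, 82] -> max=82
step 14: append 63 -> window=[44, 39, 82, 63] -> max=82
step 15: append 19 -> window=[39, 82, 63, 19] -> max=82
step 16: append 84 -> window=[82, 63, 19, 84] -> max=84
Recorded maximums: 63 63 63 63 77 80 80 80 80 82 82 82 84
Changes between consecutive maximums: 4

Answer: 4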